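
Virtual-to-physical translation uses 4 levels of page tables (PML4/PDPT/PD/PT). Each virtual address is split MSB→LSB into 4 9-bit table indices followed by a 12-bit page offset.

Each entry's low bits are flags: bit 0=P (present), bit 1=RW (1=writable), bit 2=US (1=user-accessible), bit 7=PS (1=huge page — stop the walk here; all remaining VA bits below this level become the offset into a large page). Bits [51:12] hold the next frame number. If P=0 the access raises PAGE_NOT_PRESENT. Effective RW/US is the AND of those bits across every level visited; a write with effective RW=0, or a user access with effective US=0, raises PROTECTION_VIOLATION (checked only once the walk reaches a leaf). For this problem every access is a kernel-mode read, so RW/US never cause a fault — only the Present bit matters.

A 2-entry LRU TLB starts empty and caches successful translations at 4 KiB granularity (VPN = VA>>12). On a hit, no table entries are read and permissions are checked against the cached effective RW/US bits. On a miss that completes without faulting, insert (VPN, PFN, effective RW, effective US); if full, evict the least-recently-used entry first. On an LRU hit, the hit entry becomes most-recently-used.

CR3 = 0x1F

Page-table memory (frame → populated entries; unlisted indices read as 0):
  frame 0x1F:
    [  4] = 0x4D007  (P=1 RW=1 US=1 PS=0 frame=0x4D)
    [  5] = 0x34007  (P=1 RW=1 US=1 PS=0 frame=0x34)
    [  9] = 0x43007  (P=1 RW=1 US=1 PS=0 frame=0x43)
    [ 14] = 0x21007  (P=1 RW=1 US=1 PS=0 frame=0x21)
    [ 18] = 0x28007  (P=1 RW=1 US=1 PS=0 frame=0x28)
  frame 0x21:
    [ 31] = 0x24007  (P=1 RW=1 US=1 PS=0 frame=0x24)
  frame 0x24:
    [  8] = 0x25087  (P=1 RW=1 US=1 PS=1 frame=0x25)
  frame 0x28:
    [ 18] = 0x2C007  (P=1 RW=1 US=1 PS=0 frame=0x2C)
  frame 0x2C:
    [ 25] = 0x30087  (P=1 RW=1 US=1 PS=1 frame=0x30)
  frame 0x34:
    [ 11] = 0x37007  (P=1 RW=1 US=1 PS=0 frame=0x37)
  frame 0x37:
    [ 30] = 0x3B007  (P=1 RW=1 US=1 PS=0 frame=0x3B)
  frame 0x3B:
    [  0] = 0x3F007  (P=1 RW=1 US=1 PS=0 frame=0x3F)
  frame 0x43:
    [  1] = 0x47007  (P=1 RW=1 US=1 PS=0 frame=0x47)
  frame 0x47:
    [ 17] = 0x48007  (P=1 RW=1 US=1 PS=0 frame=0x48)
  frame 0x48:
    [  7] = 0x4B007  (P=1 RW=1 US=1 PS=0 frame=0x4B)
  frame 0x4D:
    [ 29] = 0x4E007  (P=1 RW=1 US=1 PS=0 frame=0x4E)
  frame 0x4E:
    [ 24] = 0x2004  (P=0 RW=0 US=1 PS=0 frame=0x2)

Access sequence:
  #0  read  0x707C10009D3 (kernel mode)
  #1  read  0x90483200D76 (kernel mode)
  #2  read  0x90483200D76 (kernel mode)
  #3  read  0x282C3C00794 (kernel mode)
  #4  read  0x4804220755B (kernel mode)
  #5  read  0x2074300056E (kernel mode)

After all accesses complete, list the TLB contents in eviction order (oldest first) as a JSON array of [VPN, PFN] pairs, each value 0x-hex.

Walk each access:
#0 VA=0x707C10009D3 (r,kernel):
  L0 @0x1F[14] → 0x21007  P=1,RW=1,US=1,PS=0
  L1 @0x21[31] → 0x24007  P=1,RW=1,US=1,PS=0
  L2 @0x24[8] → 0x25087  P=1,RW=1,US=1,PS=1
  ✓ 0x259D3 (huge @L2)  — 3 lookups
#1 VA=0x90483200D76 (r,kernel):
  L0 @0x1F[18] → 0x28007  P=1,RW=1,US=1,PS=0
  L1 @0x28[18] → 0x2C007  P=1,RW=1,US=1,PS=0
  L2 @0x2C[25] → 0x30087  P=1,RW=1,US=1,PS=1
  ✓ 0x30D76 (huge @L2)  — 3 lookups
#2 VA=0x90483200D76 (r,kernel):
  TLB hit vpn=0x90483200 → PA=0x30D76
#3 VA=0x282C3C00794 (r,kernel):
  L0 @0x1F[5] → 0x34007  P=1,RW=1,US=1,PS=0
  L1 @0x34[11] → 0x37007  P=1,RW=1,US=1,PS=0
  L2 @0x37[30] → 0x3B007  P=1,RW=1,US=1,PS=0
  L3 @0x3B[0] → 0x3F007  P=1,RW=1,US=1,PS=0
  ✓ 0x3F794  — 4 lookups
#4 VA=0x4804220755B (r,kernel):
  L0 @0x1F[9] → 0x43007  P=1,RW=1,US=1,PS=0
  L1 @0x43[1] → 0x47007  P=1,RW=1,US=1,PS=0
  L2 @0x47[17] → 0x48007  P=1,RW=1,US=1,PS=0
  L3 @0x48[7] → 0x4B007  P=1,RW=1,US=1,PS=0
  ✓ 0x4B55B  — 4 lookups
#5 VA=0x2074300056E (r,kernel):
  L0 @0x1F[4] → 0x4D007  P=1,RW=1,US=1,PS=0
  L1 @0x4D[29] → 0x4E007  P=1,RW=1,US=1,PS=0
  L2 @0x4E[24] → 0x2004  P=0,RW=0,US=1,PS=0
  → PAGE_NOT_PRESENT  (3 entries read)

TLB: [["0x282C3C00", "0x3F"], ["0x48042207", "0x4B"]]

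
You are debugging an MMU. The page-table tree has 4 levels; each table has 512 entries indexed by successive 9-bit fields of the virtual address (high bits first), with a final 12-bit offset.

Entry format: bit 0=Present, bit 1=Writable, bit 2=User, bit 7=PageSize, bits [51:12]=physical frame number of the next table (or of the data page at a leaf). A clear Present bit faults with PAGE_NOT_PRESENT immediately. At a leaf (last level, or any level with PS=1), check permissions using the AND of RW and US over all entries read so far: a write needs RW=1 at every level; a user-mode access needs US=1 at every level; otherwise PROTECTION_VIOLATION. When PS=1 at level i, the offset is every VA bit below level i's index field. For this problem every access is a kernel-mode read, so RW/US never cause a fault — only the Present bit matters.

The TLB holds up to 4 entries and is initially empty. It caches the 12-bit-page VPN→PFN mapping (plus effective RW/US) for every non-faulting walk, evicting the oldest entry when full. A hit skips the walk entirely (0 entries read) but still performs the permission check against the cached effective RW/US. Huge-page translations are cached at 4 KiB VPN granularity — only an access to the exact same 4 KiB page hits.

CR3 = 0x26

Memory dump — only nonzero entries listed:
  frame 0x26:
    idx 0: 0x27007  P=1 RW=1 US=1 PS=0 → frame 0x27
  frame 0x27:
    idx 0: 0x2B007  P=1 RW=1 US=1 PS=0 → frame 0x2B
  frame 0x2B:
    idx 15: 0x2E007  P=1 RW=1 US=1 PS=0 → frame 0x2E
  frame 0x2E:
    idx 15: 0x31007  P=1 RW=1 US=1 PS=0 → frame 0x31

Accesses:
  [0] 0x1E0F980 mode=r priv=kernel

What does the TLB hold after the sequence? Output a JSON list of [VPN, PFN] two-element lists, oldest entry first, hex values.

Trace:
#0 VA=0x1E0F980 (r,kernel):
  L0 @0x26[0] → 0x27007  P=1,RW=1,US=1,PS=0
  L1 @0x27[0] → 0x2B007  P=1,RW=1,US=1,PS=0
  L2 @0x2B[15] → 0x2E007  P=1,RW=1,US=1,PS=0
  L3 @0x2E[15] → 0x31007  P=1,RW=1,US=1,PS=0
  ✓ 0x31980  — 4 lookups

TLB: [["0x1E0F", "0x31"]]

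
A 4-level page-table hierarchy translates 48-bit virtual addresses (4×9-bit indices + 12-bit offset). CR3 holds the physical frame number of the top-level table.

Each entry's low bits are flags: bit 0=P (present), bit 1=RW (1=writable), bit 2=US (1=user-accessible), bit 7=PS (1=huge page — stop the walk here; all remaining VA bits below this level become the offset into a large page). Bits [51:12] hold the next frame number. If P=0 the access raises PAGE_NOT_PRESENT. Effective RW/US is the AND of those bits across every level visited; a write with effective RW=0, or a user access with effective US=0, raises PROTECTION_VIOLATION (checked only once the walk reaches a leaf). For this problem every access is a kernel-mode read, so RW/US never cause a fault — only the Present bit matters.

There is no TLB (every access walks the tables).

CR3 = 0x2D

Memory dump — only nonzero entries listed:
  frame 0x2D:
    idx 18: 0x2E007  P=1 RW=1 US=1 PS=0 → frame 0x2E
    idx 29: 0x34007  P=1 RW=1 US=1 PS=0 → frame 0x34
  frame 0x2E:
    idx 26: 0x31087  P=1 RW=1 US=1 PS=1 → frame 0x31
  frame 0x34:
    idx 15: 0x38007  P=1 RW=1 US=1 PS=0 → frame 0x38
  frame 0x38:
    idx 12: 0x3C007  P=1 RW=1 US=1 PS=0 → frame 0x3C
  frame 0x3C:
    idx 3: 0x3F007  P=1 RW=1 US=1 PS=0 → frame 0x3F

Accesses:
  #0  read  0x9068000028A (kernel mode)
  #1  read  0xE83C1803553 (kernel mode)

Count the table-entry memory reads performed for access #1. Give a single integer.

Walk each access:
#0 VA=0x9068000028A (r,kernel):
  [0] read 0x2D idx=18: raw=0x2E007 flags P=1 W=1 U=1 S=0
  [1] read 0x2E idx=26: raw=0x31087 flags P=1 W=1 U=1 S=1
  ✓ 0x3128A (huge @L1)  — 2 lookups
#1 VA=0xE83C1803553 (r,kernel):
  [0] read 0x2D idx=29: raw=0x34007 flags P=1 W=1 U=1 S=0
  [1] read 0x34 idx=15: raw=0x38007 flags P=1 W=1 U=1 S=0
  [2] read 0x38 idx=12: raw=0x3C007 flags P=1 W=1 U=1 S=0
  [3] read 0x3C idx=3: raw=0x3F007 flags P=1 W=1 U=1 S=0
  ✓ 0x3F553  — 4 lookups

Entries read for #1: 4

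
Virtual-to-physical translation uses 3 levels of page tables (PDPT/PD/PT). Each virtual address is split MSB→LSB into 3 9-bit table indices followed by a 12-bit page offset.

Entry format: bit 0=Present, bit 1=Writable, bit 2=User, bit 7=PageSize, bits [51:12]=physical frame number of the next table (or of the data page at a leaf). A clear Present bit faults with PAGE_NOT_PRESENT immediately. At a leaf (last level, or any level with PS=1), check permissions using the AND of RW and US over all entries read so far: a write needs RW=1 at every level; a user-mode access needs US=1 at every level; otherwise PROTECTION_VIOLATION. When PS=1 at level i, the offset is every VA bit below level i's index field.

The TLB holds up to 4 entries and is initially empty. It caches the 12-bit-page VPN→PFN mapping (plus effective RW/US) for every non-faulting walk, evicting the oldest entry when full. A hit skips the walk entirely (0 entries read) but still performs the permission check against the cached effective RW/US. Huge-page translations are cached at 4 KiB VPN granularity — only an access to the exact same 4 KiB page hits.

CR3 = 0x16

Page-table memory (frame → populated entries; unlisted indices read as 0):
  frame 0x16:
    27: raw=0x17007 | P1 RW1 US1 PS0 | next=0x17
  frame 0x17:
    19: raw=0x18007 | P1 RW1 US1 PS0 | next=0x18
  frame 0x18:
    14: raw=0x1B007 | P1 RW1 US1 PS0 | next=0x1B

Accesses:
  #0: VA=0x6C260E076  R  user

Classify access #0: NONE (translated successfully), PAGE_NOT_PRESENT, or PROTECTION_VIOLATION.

Walk each access:
#0 VA=0x6C260E076 (r,user):
  L0 @0x16[27] → 0x17007  P=1,RW=1,US=1,PS=0
  L1 @0x17[19] → 0x18007  P=1,RW=1,US=1,PS=0
  L2 @0x18[14] → 0x1B007  P=1,RW=1,US=1,PS=0
  ⇒ phys 0x1B076  [3 reads]

Access #0 fault: NONE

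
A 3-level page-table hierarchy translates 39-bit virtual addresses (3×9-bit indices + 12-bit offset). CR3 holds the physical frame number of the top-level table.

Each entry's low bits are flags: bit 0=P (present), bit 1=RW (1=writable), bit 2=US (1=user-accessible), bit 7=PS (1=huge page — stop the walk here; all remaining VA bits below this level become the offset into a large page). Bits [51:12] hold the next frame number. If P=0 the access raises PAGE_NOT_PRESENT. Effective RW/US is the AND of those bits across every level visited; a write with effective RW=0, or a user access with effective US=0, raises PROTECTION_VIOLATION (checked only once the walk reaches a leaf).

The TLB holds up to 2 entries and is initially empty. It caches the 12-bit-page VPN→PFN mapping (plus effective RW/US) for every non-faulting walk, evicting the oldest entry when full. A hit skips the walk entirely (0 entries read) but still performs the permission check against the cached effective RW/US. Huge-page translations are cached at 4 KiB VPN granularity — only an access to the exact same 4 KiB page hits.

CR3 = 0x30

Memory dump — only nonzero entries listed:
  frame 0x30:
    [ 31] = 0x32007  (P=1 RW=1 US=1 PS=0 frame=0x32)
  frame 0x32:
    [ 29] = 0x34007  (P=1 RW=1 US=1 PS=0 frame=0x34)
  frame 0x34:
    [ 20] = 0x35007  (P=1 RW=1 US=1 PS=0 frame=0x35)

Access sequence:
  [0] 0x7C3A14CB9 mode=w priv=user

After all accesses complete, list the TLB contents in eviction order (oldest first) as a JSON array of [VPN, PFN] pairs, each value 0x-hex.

Walk each access:
#0 VA=0x7C3A14CB9 (w,user):
  [0] read 0x30 idx=31: raw=0x32007 flags P=1 W=1 U=1 S=0
  [1] read 0x32 idx=29: raw=0x34007 flags P=1 W=1 U=1 S=0
  [2] read 0x34 idx=20: raw=0x35007 flags P=1 W=1 U=1 S=0
  ✓ 0x35CB9  — 3 lookups

TLB: [["0x7C3A14", "0x35"]]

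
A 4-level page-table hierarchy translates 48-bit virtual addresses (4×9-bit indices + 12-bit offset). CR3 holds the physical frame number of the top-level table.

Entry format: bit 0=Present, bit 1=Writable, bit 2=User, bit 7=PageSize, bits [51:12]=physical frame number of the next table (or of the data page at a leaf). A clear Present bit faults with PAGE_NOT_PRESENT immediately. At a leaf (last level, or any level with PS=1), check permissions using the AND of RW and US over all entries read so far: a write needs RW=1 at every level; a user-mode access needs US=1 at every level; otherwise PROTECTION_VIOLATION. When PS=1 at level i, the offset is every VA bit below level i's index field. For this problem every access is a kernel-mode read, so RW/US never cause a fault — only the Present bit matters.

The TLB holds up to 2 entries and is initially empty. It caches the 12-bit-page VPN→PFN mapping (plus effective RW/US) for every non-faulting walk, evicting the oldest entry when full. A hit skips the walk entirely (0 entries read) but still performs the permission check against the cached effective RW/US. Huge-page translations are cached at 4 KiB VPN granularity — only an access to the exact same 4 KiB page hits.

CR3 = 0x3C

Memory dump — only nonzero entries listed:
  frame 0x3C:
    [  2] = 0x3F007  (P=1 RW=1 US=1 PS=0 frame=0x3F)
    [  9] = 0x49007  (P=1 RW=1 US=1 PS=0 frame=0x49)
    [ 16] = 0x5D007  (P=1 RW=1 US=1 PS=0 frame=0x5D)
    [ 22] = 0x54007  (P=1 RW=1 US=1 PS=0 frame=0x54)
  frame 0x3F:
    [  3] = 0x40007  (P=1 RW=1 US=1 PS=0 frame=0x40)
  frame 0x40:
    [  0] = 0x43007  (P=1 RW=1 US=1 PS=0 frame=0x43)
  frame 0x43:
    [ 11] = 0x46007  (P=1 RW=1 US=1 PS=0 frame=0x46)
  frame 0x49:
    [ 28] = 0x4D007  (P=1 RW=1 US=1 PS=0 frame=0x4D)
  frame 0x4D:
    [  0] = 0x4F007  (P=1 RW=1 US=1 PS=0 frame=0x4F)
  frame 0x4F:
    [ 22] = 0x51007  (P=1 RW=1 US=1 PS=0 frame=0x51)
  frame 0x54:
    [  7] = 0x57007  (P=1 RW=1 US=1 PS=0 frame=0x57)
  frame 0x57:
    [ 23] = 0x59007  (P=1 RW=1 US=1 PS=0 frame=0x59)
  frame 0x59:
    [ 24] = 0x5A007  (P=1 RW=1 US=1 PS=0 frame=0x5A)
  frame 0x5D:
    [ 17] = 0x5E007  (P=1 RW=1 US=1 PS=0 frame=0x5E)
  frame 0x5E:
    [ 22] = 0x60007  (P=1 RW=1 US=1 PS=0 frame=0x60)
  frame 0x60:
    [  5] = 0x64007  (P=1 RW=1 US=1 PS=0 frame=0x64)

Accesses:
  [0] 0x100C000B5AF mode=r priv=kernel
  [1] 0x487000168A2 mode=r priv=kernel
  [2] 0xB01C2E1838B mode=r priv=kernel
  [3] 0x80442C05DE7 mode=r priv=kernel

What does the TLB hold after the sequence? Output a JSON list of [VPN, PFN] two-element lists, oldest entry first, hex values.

Walk each access:
#0 VA=0x100C000B5AF (r,kernel):
  lvl0: tbl 0x3C, slot 2 ⇒ 0x3F007 (P1/RW1/US1/PS0)
  lvl1: tbl 0x3F, slot 3 ⇒ 0x40007 (P1/RW1/US1/PS0)
  lvl2: tbl 0x40, slot 0 ⇒ 0x43007 (P1/RW1/US1/PS0)
  lvl3: tbl 0x43, slot 11 ⇒ 0x46007 (P1/RW1/US1/PS0)
  → PA=0x465AF  (4 entries read)
#1 VA=0x487000168A2 (r,kernel):
  lvl0: tbl 0x3C, slot 9 ⇒ 0x49007 (P1/RW1/US1/PS0)
  lvl1: tbl 0x49, slot 28 ⇒ 0x4D007 (P1/RW1/US1/PS0)
  lvl2: tbl 0x4D, slot 0 ⇒ 0x4F007 (P1/RW1/US1/PS0)
  lvl3: tbl 0x4F, slot 22 ⇒ 0x51007 (P1/RW1/US1/PS0)
  → PA=0x518A2  (4 entries read)
#2 VA=0xB01C2E1838B (r,kernel):
  lvl0: tbl 0x3C, slot 22 ⇒ 0x54007 (P1/RW1/US1/PS0)
  lvl1: tbl 0x54, slot 7 ⇒ 0x57007 (P1/RW1/US1/PS0)
  lvl2: tbl 0x57, slot 23 ⇒ 0x59007 (P1/RW1/US1/PS0)
  lvl3: tbl 0x59, slot 24 ⇒ 0x5A007 (P1/RW1/US1/PS0)
  → PA=0x5A38B  (4 entries read)
#3 VA=0x80442C05DE7 (r,kernel):
  lvl0: tbl 0x3C, slot 16 ⇒ 0x5D007 (P1/RW1/US1/PS0)
  lvl1: tbl 0x5D, slot 17 ⇒ 0x5E007 (P1/RW1/US1/PS0)
  lvl2: tbl 0x5E, slot 22 ⇒ 0x60007 (P1/RW1/US1/PS0)
  lvl3: tbl 0x60, slot 5 ⇒ 0x64007 (P1/RW1/US1/PS0)
  → PA=0x64DE7  (4 entries read)

TLB: [["0xB01C2E18", "0x5A"], ["0x80442C05", "0x64"]]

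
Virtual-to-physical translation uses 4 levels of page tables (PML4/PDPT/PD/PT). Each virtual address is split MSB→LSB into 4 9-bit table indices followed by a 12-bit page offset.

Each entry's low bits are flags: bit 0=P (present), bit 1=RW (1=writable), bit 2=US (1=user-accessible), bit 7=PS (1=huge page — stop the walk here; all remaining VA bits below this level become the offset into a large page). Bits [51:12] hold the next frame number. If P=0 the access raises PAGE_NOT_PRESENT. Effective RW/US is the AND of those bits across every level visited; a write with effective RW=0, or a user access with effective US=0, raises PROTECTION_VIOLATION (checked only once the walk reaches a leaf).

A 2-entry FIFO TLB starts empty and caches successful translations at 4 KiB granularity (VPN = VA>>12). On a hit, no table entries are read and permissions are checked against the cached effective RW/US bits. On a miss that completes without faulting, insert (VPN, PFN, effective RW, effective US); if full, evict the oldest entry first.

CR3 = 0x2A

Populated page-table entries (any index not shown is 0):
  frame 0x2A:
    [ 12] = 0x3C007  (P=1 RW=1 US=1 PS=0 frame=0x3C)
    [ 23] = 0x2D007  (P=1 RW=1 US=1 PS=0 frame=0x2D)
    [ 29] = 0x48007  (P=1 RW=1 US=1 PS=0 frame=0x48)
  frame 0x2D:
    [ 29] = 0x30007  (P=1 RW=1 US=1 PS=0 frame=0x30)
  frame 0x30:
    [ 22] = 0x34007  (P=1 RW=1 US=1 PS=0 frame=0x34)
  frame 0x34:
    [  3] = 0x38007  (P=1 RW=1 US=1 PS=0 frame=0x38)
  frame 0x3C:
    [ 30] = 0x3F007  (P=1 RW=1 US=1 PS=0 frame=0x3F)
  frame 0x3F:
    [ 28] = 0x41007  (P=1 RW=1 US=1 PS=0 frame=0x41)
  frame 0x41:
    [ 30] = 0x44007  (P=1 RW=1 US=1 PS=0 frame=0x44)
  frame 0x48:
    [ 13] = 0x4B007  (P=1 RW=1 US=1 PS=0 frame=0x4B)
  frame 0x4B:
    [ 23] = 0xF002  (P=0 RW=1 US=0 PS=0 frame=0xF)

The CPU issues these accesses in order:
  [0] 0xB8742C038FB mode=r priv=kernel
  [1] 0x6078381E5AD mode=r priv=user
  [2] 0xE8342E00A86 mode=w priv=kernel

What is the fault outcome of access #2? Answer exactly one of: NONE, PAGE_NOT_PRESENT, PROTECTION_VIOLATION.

Walk each access:
#0 VA=0xB8742C038FB (r,kernel):
  [0] read 0x2A idx=23: raw=0x2D007 flags P=1 W=1 U=1 S=0
  [1] read 0x2D idx=29: raw=0x30007 flags P=1 W=1 U=1 S=0
  [2] read 0x30 idx=22: raw=0x34007 flags P=1 W=1 U=1 S=0
  [3] read 0x34 idx=3: raw=0x38007 flags P=1 W=1 U=1 S=0
  ✓ 0x388FB  — 4 lookups
#1 VA=0x6078381E5AD (r,user):
  [0] read 0x2A idx=12: raw=0x3C007 flags P=1 W=1 U=1 S=0
  [1] read 0x3C idx=30: raw=0x3F007 flags P=1 W=1 U=1 S=0
  [2] read 0x3F idx=28: raw=0x41007 flags P=1 W=1 U=1 S=0
  [3] read 0x41 idx=30: raw=0x44007 flags P=1 W=1 U=1 S=0
  ✓ 0x445AD  — 4 lookups
#2 VA=0xE8342E00A86 (w,kernel):
  [0] read 0x2A idx=29: raw=0x48007 flags P=1 W=1 U=1 S=0
  [1] read 0x48 idx=13: raw=0x4B007 flags P=1 W=1 U=1 S=0
  [2] read 0x4B idx=23: raw=0xF002 flags P=0 W=1 U=0 S=0
  → PAGE_NOT_PRESENT  (3 entries read)

Access #2 fault: PAGE_NOT_PRESENT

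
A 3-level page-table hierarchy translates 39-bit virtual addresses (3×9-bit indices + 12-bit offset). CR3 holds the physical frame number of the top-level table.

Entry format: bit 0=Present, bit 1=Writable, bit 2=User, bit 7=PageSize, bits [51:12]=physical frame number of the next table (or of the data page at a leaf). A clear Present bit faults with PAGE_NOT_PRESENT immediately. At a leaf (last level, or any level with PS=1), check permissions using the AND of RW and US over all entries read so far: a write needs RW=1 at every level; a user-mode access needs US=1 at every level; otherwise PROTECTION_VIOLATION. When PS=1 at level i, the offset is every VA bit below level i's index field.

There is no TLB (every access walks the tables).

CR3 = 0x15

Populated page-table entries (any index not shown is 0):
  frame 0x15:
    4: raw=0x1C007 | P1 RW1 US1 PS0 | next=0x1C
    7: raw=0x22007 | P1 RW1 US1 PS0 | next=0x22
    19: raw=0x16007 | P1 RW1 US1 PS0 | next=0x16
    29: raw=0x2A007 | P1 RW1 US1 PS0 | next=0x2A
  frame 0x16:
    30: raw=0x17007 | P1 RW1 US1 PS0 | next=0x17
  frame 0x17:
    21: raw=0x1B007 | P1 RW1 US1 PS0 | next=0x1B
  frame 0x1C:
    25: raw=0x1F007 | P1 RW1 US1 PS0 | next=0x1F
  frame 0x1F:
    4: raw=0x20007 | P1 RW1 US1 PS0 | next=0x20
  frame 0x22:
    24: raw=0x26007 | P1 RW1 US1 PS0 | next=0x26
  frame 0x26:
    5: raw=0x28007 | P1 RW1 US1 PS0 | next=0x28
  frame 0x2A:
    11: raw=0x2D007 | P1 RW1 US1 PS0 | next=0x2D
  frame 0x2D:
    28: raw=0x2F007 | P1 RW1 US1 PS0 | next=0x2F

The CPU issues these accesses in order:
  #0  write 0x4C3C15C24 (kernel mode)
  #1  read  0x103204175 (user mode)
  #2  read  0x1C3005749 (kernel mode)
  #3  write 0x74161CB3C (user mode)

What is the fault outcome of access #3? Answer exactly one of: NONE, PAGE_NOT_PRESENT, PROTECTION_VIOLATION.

Walk each access:
#0 VA=0x4C3C15C24 (w,kernel):
  lvl0: tbl 0x15, slot 19 ⇒ 0x16007 (P1/RW1/US1/PS0)
  lvl1: tbl 0x16, slot 30 ⇒ 0x17007 (P1/RW1/US1/PS0)
  lvl2: tbl 0x17, slot 21 ⇒ 0x1B007 (P1/RW1/US1/PS0)
  ✓ 0x1BC24  — 3 lookups
#1 VA=0x103204175 (r,user):
  lvl0: tbl 0x15, slot 4 ⇒ 0x1C007 (P1/RW1/US1/PS0)
  lvl1: tbl 0x1C, slot 25 ⇒ 0x1F007 (P1/RW1/US1/PS0)
  lvl2: tbl 0x1F, slot 4 ⇒ 0x20007 (P1/RW1/US1/PS0)
  ✓ 0x20175  — 3 lookups
#2 VA=0x1C3005749 (r,kernel):
  lvl0: tbl 0x15, slot 7 ⇒ 0x22007 (P1/RW1/US1/PS0)
  lvl1: tbl 0x22, slot 24 ⇒ 0x26007 (P1/RW1/US1/PS0)
  lvl2: tbl 0x26, slot 5 ⇒ 0x28007 (P1/RW1/US1/PS0)
  ✓ 0x28749  — 3 lookups
#3 VA=0x74161CB3C (w,user):
  lvl0: tbl 0x15, slot 29 ⇒ 0x2A007 (P1/RW1/US1/PS0)
  lvl1: tbl 0x2A, slot 11 ⇒ 0x2D007 (P1/RW1/US1/PS0)
  lvl2: tbl 0x2D, slot 28 ⇒ 0x2F007 (P1/RW1/US1/PS0)
  ✓ 0x2FB3C  — 3 lookups

Access #3 fault: NONE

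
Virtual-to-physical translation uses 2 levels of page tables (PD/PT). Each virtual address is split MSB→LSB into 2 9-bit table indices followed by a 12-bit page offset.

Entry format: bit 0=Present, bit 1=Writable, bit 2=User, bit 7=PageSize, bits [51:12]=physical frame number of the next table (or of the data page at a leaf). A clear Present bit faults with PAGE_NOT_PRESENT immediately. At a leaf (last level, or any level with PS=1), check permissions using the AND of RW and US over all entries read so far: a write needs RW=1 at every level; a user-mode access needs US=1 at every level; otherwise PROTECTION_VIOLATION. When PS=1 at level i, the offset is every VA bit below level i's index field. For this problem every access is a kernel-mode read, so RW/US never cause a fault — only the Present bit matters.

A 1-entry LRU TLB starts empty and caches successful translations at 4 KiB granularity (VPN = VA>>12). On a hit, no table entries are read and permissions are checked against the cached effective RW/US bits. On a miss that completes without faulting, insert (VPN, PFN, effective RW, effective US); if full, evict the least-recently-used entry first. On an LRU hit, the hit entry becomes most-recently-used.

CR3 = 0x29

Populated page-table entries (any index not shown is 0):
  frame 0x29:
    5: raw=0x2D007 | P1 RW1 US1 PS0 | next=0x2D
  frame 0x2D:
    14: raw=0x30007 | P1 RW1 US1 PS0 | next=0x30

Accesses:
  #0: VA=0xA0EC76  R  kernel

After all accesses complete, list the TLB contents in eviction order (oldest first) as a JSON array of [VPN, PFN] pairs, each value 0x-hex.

Trace:
#0 VA=0xA0EC76 (r,kernel):
  lvl0: tbl 0x29, slot 5 ⇒ 0x2D007 (P1/RW1/US1/PS0)
  lvl1: tbl 0x2D, slot 14 ⇒ 0x30007 (P1/RW1/US1/PS0)
  ⇒ phys 0x30C76  [2 reads]

TLB: [["0xA0E", "0x30"]]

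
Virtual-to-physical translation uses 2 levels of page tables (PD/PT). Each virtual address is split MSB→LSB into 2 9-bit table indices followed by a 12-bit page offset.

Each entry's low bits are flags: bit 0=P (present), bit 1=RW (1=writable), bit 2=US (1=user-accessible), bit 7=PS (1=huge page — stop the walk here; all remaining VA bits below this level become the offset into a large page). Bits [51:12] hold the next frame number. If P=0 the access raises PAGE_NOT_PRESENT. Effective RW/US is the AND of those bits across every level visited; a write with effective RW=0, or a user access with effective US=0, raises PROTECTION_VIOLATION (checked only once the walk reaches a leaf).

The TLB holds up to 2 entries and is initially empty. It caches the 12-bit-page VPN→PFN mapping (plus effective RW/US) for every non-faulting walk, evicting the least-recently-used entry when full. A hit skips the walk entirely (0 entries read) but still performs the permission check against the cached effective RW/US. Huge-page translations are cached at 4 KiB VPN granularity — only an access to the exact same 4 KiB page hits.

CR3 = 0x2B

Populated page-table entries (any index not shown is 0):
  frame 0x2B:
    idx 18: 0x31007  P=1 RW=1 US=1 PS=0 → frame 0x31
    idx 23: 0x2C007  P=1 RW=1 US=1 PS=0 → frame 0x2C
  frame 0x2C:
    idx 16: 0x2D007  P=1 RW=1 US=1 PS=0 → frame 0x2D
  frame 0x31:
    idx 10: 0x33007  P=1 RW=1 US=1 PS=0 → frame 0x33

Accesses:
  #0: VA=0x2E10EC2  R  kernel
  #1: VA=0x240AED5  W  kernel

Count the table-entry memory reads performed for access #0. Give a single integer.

Per-access translation:
#0 VA=0x2E10EC2 (r,kernel):
  [0] read 0x2B idx=23: raw=0x2C007 flags P=1 W=1 U=1 S=0
  [1] read 0x2C idx=16: raw=0x2D007 flags P=1 W=1 U=1 S=0
  ⇒ phys 0x2DEC2  [2 reads]
#1 VA=0x240AED5 (w,kernel):
  [0] read 0x2B idx=18: raw=0x31007 flags P=1 W=1 U=1 S=0
  [1] read 0x31 idx=10: raw=0x33007 flags P=1 W=1 U=1 S=0
  ⇒ phys 0x33ED5  [2 reads]

Entries read for #0: 2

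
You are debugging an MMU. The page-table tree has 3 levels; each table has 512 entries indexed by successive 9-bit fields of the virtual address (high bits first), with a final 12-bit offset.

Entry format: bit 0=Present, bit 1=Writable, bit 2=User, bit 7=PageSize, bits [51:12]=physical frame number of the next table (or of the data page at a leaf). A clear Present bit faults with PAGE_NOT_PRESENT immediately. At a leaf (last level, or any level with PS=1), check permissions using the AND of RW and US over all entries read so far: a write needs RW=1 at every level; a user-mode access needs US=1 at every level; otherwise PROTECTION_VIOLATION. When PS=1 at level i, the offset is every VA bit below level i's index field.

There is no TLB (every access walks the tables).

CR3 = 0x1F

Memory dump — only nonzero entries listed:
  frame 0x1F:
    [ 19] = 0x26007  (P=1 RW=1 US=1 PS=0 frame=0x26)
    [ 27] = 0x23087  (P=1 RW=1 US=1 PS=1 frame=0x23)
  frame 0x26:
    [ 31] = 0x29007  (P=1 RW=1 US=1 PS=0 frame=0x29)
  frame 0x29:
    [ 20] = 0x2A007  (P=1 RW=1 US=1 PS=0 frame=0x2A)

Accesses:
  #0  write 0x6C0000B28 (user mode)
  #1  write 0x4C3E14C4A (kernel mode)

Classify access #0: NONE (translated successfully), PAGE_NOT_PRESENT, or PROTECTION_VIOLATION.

Trace:
#0 VA=0x6C0000B28 (w,user):
  [0] read 0x1F idx=27: raw=0x23087 flags P=1 W=1 U=1 S=1
  → PA=0x23B28 (huge @L0)  (1 entries read)
#1 VA=0x4C3E14C4A (w,kernel):
  [0] read 0x1F idx=19: raw=0x26007 flags P=1 W=1 U=1 S=0
  [1] read 0x26 idx=31: raw=0x29007 flags P=1 W=1 U=1 S=0
  [2] read 0x29 idx=20: raw=0x2A007 flags P=1 W=1 U=1 S=0
  → PA=0x2AC4A  (3 entries read)

Access #0 fault: NONE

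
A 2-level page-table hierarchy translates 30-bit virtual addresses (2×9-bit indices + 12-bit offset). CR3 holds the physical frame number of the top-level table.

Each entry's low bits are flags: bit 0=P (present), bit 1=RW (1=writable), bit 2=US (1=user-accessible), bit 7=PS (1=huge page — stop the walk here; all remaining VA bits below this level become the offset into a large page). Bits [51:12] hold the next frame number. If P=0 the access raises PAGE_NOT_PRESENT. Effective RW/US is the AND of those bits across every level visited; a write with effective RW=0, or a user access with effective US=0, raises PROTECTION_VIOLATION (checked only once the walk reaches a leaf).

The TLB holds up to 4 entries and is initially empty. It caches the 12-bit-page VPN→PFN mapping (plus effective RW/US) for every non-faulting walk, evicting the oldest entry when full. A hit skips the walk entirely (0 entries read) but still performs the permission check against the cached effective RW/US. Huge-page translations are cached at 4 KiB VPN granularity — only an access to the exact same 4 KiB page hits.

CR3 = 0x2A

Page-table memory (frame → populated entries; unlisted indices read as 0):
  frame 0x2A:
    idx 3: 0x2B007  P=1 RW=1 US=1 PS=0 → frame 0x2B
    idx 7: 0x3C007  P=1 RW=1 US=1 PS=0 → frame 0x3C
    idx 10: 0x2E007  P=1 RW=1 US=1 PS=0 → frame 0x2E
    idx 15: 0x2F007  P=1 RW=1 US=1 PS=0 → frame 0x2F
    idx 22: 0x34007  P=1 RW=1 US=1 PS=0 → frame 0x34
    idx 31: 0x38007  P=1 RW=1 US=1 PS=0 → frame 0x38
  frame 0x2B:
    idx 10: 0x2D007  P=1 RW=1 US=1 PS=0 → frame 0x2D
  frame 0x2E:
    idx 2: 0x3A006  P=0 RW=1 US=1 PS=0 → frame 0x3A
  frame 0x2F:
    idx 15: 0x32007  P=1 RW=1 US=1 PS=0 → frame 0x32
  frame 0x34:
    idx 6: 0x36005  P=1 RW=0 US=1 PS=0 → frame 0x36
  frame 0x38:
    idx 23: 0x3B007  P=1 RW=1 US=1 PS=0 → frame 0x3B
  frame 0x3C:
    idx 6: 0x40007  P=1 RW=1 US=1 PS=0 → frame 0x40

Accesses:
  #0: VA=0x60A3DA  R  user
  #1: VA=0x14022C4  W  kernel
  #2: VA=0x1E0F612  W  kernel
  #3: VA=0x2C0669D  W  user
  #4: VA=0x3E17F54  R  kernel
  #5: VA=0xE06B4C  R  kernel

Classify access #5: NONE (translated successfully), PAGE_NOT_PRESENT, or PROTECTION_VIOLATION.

Walk each access:
#0 VA=0x60A3DA (r,user):
  lvl0: tbl 0x2A, slot 3 ⇒ 0x2B007 (P1/RW1/US1/PS0)
  lvl1: tbl 0x2B, slot 10 ⇒ 0x2D007 (P1/RW1/US1/PS0)
  → PA=0x2D3DA  (2 entries read)
#1 VA=0x14022C4 (w,kernel):
  lvl0: tbl 0x2A, slot 10 ⇒ 0x2E007 (P1/RW1/US1/PS0)
  lvl1: tbl 0x2E, slot 2 ⇒ 0x3A006 (P0/RW1/US1/PS0)
  ⇒ fault: PAGE_NOT_PRESENT  — 2 lookups
#2 VA=0x1E0F612 (w,kernel):
  lvl0: tbl 0x2A, slot 15 ⇒ 0x2F007 (P1/RW1/US1/PS0)
  lvl1: tbl 0x2F, slot 15 ⇒ 0x32007 (P1/RW1/US1/PS0)
  → PA=0x32612  (2 entries read)
#3 VA=0x2C0669D (w,user):
  lvl0: tbl 0x2A, slot 22 ⇒ 0x34007 (P1/RW1/US1/PS0)
  lvl1: tbl 0x34, slot 6 ⇒ 0x36005 (P1/RW0/US1/PS0)
  ⇒ fault: PROTECTION_VIOLATION  — 2 lookups
#4 VA=0x3E17F54 (r,kernel):
  lvl0: tbl 0x2A, slot 31 ⇒ 0x38007 (P1/RW1/US1/PS0)
  lvl1: tbl 0x38, slot 23 ⇒ 0x3B007 (P1/RW1/US1/PS0)
  → PA=0x3BF54  (2 entries read)
#5 VA=0xE06B4C (r,kernel):
  lvl0: tbl 0x2A, slot 7 ⇒ 0x3C007 (P1/RW1/US1/PS0)
  lvl1: tbl 0x3C, slot 6 ⇒ 0x40007 (P1/RW1/US1/PS0)
  → PA=0x40B4C  (2 entries read)

Access #5 fault: NONE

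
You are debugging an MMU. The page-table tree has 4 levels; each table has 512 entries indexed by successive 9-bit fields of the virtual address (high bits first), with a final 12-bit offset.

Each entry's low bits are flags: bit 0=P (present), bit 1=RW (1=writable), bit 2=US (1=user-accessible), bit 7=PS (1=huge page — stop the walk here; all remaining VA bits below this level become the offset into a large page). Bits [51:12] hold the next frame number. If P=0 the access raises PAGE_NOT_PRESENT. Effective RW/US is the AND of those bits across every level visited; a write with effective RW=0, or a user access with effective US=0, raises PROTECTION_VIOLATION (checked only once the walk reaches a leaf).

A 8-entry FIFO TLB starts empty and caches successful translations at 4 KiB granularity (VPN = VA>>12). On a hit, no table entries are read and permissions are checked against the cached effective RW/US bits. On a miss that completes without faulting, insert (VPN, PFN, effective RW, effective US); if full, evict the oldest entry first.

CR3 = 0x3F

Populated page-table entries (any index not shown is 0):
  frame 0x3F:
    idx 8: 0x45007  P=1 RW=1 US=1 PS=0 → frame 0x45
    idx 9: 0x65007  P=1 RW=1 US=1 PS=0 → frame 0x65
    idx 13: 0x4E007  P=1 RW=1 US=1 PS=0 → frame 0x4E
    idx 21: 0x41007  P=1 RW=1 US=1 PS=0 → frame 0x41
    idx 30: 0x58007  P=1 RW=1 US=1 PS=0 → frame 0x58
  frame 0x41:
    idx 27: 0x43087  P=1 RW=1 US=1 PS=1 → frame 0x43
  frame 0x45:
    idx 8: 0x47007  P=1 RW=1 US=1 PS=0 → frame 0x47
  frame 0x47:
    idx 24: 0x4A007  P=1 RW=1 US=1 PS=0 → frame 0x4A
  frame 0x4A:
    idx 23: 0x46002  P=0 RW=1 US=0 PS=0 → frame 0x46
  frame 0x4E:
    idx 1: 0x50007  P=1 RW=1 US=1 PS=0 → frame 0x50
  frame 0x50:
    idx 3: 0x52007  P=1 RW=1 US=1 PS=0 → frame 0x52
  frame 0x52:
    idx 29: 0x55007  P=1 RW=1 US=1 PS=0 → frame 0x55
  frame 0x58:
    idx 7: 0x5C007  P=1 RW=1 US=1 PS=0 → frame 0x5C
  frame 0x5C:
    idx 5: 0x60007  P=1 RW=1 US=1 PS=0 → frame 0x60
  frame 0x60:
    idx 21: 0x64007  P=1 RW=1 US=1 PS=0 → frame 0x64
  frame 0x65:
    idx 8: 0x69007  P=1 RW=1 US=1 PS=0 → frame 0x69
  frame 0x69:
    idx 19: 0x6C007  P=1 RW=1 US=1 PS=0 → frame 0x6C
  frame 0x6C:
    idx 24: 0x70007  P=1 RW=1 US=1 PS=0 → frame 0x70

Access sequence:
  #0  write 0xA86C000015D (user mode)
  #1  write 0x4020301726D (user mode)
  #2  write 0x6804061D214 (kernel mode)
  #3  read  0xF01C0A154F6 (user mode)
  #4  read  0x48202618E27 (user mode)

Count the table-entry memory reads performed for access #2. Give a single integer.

Walk each access:
#0 VA=0xA86C000015D (w,user):
  L0: frame=0x3F idx=21 entry=0x41007 [P=1 RW=1 US=1 PS=0]
  L1: frame=0x41 idx=27 entry=0x43087 [P=1 RW=1 US=1 PS=1]
  ✓ 0x4315D (huge @L1)  — 2 lookups
#1 VA=0x4020301726D (w,user):
  L0: frame=0x3F idx=8 entry=0x45007 [P=1 RW=1 US=1 PS=0]
  L1: frame=0x45 idx=8 entry=0x47007 [P=1 RW=1 US=1 PS=0]
  L2: frame=0x47 idx=24 entry=0x4A007 [P=1 RW=1 US=1 PS=0]
  L3: frame=0x4A idx=23 entry=0x46002 [P=0 RW=1 US=0 PS=0]
  ⇒ fault: PAGE_NOT_PRESENT  — 4 lookups
#2 VA=0x6804061D214 (w,kernel):
  L0: frame=0x3F idx=13 entry=0x4E007 [P=1 RW=1 US=1 PS=0]
  L1: frame=0x4E idx=1 entry=0x50007 [P=1 RW=1 US=1 PS=0]
  L2: frame=0x50 idx=3 entry=0x52007 [P=1 RW=1 US=1 PS=0]
  L3: frame=0x52 idx=29 entry=0x55007 [P=1 RW=1 US=1 PS=0]
  ✓ 0x55214  — 4 lookups
#3 VA=0xF01C0A154F6 (r,user):
  L0: frame=0x3F idx=30 entry=0x58007 [P=1 RW=1 US=1 PS=0]
  L1: frame=0x58 idx=7 entry=0x5C007 [P=1 RW=1 US=1 PS=0]
  L2: frame=0x5C idx=5 entry=0x60007 [P=1 RW=1 US=1 PS=0]
  L3: frame=0x60 idx=21 entry=0x64007 [P=1 RW=1 US=1 PS=0]
  ✓ 0x644F6  — 4 lookups
#4 VA=0x48202618E27 (r,user):
  L0: frame=0x3F idx=9 entry=0x65007 [P=1 RW=1 US=1 PS=0]
  L1: frame=0x65 idx=8 entry=0x69007 [P=1 RW=1 US=1 PS=0]
  L2: frame=0x69 idx=19 entry=0x6C007 [P=1 RW=1 US=1 PS=0]
  L3: frame=0x6C idx=24 entry=0x70007 [P=1 RW=1 US=1 PS=0]
  ✓ 0x70E27  — 4 lookups

Entries read for #2: 4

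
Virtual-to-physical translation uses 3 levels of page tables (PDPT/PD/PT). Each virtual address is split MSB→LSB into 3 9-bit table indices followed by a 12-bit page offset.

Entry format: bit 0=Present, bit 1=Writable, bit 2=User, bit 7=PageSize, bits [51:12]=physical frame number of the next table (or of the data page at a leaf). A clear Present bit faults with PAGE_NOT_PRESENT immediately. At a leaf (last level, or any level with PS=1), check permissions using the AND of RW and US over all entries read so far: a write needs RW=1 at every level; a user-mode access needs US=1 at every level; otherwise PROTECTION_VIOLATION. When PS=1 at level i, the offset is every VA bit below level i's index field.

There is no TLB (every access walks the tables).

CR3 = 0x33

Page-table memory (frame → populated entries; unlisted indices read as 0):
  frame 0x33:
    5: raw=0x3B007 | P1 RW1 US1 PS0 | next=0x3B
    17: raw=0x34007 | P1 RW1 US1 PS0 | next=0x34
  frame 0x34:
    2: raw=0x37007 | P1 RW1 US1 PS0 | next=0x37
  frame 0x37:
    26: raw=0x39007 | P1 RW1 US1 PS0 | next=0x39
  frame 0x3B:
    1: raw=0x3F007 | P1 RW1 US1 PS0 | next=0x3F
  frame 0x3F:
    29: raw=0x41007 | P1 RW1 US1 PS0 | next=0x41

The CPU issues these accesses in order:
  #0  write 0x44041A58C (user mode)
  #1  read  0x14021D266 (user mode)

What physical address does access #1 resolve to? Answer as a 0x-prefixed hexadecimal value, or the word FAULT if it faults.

Per-access translation:
#0 VA=0x44041A58C (w,user):
  L0 @0x33[17] → 0x34007  P=1,RW=1,US=1,PS=0
  L1 @0x34[2] → 0x37007  P=1,RW=1,US=1,PS=0
  L2 @0x37[26] → 0x39007  P=1,RW=1,US=1,PS=0
  → PA=0x3958C  (3 entries read)
#1 VA=0x14021D266 (r,user):
  L0 @0x33[5] → 0x3B007  P=1,RW=1,US=1,PS=0
  L1 @0x3B[1] → 0x3F007  P=1,RW=1,US=1,PS=0
  L2 @0x3F[29] → 0x41007  P=1,RW=1,US=1,PS=0
  → PA=0x41266  (3 entries read)

Access #1 PA: 0x41266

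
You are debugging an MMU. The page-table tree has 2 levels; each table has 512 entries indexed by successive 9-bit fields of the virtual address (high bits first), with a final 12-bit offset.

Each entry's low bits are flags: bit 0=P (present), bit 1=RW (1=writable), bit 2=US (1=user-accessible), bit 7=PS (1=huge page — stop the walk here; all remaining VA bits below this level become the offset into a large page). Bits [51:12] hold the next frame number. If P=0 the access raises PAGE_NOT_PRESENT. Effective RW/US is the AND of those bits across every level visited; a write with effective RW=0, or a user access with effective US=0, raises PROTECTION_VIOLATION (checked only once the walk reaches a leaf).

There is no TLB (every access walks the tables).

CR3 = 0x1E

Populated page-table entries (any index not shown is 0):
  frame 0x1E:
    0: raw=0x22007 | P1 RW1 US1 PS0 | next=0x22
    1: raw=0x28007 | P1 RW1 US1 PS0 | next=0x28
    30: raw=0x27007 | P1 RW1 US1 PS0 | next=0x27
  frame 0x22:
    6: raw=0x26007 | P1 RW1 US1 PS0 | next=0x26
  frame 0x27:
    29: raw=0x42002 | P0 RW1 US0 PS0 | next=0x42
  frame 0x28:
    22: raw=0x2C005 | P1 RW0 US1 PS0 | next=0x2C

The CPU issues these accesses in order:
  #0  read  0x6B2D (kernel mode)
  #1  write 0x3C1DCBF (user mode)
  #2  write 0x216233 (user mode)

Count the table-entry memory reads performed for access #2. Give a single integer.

Walk each access:
#0 VA=0x6B2D (r,kernel):
  [0] read 0x1E idx=0: raw=0x22007 flags P=1 W=1 U=1 S=0
  [1] read 0x22 idx=6: raw=0x26007 flags P=1 W=1 U=1 S=0
  → PA=0x26B2D  (2 entries read)
#1 VA=0x3C1DCBF (w,user):
  [0] read 0x1E idx=30: raw=0x27007 flags P=1 W=1 U=1 S=0
  [1] read 0x27 idx=29: raw=0x42002 flags P=0 W=1 U=0 S=0
  ⇒ fault: PAGE_NOT_PRESENT  — 2 lookups
#2 VA=0x216233 (w,user):
  [0] read 0x1E idx=1: raw=0x28007 flags P=1 W=1 U=1 S=0
  [1] read 0x28 idx=22: raw=0x2C005 flags P=1 W=0 U=1 S=0
  ⇒ fault: PROTECTION_VIOLATION  — 2 lookups

Entries read for #2: 2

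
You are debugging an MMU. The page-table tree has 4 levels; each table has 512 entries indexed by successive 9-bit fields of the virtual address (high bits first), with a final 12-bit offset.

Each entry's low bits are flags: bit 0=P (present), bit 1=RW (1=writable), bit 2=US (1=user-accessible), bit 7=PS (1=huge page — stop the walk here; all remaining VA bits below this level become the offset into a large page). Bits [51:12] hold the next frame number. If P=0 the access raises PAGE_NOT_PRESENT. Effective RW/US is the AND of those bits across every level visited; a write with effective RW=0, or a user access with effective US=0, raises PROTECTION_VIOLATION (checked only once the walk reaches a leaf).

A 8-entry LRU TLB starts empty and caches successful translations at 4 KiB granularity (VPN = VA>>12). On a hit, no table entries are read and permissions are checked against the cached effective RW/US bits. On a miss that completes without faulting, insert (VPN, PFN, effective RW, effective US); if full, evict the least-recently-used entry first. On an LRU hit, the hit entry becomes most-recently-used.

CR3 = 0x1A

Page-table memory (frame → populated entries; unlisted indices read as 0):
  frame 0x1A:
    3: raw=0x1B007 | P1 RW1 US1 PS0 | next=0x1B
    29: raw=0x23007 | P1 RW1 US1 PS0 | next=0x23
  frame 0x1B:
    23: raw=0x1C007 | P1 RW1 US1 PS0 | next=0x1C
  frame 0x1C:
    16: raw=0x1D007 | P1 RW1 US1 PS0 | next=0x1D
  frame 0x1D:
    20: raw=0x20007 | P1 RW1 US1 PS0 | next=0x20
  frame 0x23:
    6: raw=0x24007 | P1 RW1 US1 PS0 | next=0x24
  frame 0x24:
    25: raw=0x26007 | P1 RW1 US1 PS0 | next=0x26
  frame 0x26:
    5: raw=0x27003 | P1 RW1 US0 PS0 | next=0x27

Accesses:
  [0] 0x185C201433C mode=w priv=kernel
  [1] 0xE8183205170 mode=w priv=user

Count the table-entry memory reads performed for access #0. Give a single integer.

Walk each access:
#0 VA=0x185C201433C (w,kernel):
  lvl0: tbl 0x1A, slot 3 ⇒ 0x1B007 (P1/RW1/US1/PS0)
  lvl1: tbl 0x1B, slot 23 ⇒ 0x1C007 (P1/RW1/US1/PS0)
  lvl2: tbl 0x1C, slot 16 ⇒ 0x1D007 (P1/RW1/US1/PS0)
  lvl3: tbl 0x1D, slot 20 ⇒ 0x20007 (P1/RW1/US1/PS0)
  → PA=0x2033C  (4 entries read)
#1 VA=0xE8183205170 (w,user):
  lvl0: tbl 0x1A, slot 29 ⇒ 0x23007 (P1/RW1/US1/PS0)
  lvl1: tbl 0x23, slot 6 ⇒ 0x24007 (P1/RW1/US1/PS0)
  lvl2: tbl 0x24, slot 25 ⇒ 0x26007 (P1/RW1/US1/PS0)
  lvl3: tbl 0x26, slot 5 ⇒ 0x27003 (P1/RW1/US0/PS0)
  ✗ PROTECTION_VIOLATION  [4 reads]

Entries read for #0: 4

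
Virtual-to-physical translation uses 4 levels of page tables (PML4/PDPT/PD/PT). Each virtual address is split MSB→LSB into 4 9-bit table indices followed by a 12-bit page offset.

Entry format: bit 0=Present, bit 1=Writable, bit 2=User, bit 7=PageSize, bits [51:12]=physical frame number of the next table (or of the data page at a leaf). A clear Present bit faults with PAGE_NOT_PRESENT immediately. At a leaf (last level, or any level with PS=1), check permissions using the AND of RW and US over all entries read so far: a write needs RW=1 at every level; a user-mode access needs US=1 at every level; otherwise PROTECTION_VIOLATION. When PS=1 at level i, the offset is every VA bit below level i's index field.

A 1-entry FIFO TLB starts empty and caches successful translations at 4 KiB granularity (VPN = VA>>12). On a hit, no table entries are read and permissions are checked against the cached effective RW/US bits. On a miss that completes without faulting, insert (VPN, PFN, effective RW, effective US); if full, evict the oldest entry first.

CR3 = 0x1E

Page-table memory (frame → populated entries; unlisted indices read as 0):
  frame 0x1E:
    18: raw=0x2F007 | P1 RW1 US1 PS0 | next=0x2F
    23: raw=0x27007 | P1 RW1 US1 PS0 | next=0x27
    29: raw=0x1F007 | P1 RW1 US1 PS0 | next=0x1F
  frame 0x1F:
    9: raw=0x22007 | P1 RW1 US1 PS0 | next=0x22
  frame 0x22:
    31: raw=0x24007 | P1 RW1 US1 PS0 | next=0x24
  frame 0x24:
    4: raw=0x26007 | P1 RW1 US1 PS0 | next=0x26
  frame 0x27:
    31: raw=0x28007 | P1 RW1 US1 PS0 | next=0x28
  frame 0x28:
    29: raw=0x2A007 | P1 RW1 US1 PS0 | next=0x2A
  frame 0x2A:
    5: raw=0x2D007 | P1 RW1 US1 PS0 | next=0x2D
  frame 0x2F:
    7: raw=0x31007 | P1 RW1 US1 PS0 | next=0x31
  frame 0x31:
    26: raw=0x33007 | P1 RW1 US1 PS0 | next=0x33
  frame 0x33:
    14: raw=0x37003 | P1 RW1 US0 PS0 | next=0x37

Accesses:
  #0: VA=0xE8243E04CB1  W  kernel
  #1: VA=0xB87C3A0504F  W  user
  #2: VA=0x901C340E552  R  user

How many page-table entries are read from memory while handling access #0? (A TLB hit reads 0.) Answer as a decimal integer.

Trace:
#0 VA=0xE8243E04CB1 (w,kernel):
  [0] read 0x1E idx=29: raw=0x1F007 flags P=1 W=1 U=1 S=0
  [1] read 0x1F idx=9: raw=0x22007 flags P=1 W=1 U=1 S=0
  [2] read 0x22 idx=31: raw=0x24007 flags P=1 W=1 U=1 S=0
  [3] read 0x24 idx=4: raw=0x26007 flags P=1 W=1 U=1 S=0
  → PA=0x26CB1  (4 entries read)
#1 VA=0xB87C3A0504F (w,user):
  [0] read 0x1E idx=23: raw=0x27007 flags P=1 W=1 U=1 S=0
  [1] read 0x27 idx=31: raw=0x28007 flags P=1 W=1 U=1 S=0
  [2] read 0x28 idx=29: raw=0x2A007 flags P=1 W=1 U=1 S=0
  [3] read 0x2A idx=5: raw=0x2D007 flags P=1 W=1 U=1 S=0
  → PA=0x2D04F  (4 entries read)
#2 VA=0x901C340E552 (r,user):
  [0] read 0x1E idx=18: raw=0x2F007 flags P=1 W=1 U=1 S=0
  [1] read 0x2F idx=7: raw=0x31007 flags P=1 W=1 U=1 S=0
  [2] read 0x31 idx=26: raw=0x33007 flags P=1 W=1 U=1 S=0
  [3] read 0x33 idx=14: raw=0x37003 flags P=1 W=1 U=0 S=0
  → PROTECTION_VIOLATION  (4 entries read)

Entries read for #0: 4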